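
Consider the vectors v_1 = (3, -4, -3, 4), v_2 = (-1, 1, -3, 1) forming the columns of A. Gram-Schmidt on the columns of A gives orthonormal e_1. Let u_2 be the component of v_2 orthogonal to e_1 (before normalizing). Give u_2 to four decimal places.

v_1 = (3, -4, -3, 4); ‖v_1‖ = 7.0711, so e_1 = (0.4243, -0.5657, -0.4243, 0.5657).
e_1·v_2 = 0.4243·(-1) + (-0.5657)·1 + (-0.4243)·(-3) + 0.5657·1 = 0.8485.
u_2 = v_2 − 0.8485·e_1 = (-1.3600, 1.4800, -2.6400, 0.5200).

u_2 = (-1.3600, 1.4800, -2.6400, 0.5200)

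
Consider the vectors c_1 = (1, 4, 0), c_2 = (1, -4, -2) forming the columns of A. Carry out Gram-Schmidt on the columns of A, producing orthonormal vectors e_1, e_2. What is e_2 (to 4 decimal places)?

e_1 = c_1/‖c_1‖ = (1, 4, 0)/4.1231 = (0.2425, 0.9701, 0.0000).
r_{12} = e_1·c_2 = -3.6380.
u_2 = c_2 + 3.6380·e_1 = (1.8824, -0.4706, -2.0000).
‖u_2‖ = 2.7865, so e_2 = (0.6755, -0.1689, -0.7177).

e_2 = (0.6755, -0.1689, -0.7177)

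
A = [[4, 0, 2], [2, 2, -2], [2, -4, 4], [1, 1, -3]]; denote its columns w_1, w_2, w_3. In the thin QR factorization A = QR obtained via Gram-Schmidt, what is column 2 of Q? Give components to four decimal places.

e_2 = (0.1057, 0.4931, -0.8276, 0.2465)

w_1 = (4, 2, 2, 1); ‖w_1‖ = 5.0000, so e_1 = (0.8000, 0.4000, 0.4000, 0.2000).
e_1·w_2 = 0.8000·0 + 0.4000·2 + 0.4000·(-4) + 0.2000·1 = -0.6000.
u_2 = w_2 + 0.6000·e_1 = (0.4800, 2.2400, -3.7600, 1.1200).
‖u_2‖ = 4.5431, so e_2 = (0.1057, 0.4931, -0.8276, 0.2465).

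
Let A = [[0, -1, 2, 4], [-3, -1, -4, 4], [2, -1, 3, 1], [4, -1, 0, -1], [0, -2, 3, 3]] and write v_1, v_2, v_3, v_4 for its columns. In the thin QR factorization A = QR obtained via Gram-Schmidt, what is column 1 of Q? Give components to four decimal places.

q_1 = (0.0000, -0.5571, 0.3714, 0.7428, 0.0000)

q_1 = v_1/‖v_1‖ = (0, -3, 2, 4, 0)/5.3852 = (0.0000, -0.5571, 0.3714, 0.7428, 0.0000).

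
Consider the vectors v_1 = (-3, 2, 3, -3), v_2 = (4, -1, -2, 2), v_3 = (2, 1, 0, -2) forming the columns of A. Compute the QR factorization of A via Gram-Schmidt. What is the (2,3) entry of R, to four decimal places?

v_1 = (-3, 2, 3, -3); ‖v_1‖ = 5.5678, so e_1 = (-0.5388, 0.3592, 0.5388, -0.5388).
e_1·v_2 = (-0.5388)·4 + 0.3592·(-1) + 0.5388·(-2) + (-0.5388)·2 = -4.6697.
u_2 = v_2 + 4.6697·e_1 = (1.4839, 0.6774, 0.5161, -0.5161).
‖u_2‖ = 1.7871, so e_2 = (0.8303, 0.3791, 0.2888, -0.2888).
r_{23} = e_2·v_3 = 2.6174.

r_{23} = 2.6174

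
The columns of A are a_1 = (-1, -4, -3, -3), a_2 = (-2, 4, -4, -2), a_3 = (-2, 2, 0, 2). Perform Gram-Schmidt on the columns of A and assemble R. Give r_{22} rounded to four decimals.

q_1 = a_1/‖a_1‖ = (-1, -4, -3, -3)/5.9161 = (-0.1690, -0.6761, -0.5071, -0.5071).
r_{12} = q_1·a_2 = 0.6761.
u_2 = a_2 − 0.6761·q_1 = (-1.8857, 4.4571, -3.6571, -1.6571).
r_{22} = ‖u_2‖ = 6.2883.

r_{22} = 6.2883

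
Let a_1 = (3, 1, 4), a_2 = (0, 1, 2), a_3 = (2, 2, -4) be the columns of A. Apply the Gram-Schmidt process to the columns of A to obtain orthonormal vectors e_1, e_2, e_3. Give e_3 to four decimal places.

a_1 = (3, 1, 4); ‖a_1‖ = 5.0990, so e_1 = (0.5883, 0.1961, 0.7845).
e_1·a_2 = 0.5883·0 + 0.1961·1 + 0.7845·2 = 1.7650.
u_2 = a_2 − 1.7650·e_1 = (-1.0385, 0.6538, 0.6154).
‖u_2‖ = 1.3728, so e_2 = (-0.7564, 0.4763, 0.4483).
e_1·a_3 = 0.5883·2 + 0.1961·2 + 0.7845·(-4) = -1.5689; e_2·a_3 = (-0.7564)·2 + 0.4763·2 + 0.4483·(-4) = -2.3534.
u_3 = a_3 + 1.5689·e_1 + 2.3534·e_2 = (1.1429, 3.4286, -1.7143).
‖u_3‖ = 4.0000, so e_3 = (0.2857, 0.8571, -0.4286).

e_3 = (0.2857, 0.8571, -0.4286)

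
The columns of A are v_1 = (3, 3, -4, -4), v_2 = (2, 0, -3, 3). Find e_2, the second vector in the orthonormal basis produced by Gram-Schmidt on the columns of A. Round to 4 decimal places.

v_1 = (3, 3, -4, -4); ‖v_1‖ = 7.0711, so e_1 = (0.4243, 0.4243, -0.5657, -0.5657).
e_1·v_2 = 0.4243·2 + 0.4243·0 + (-0.5657)·(-3) + (-0.5657)·3 = 0.8485.
u_2 = v_2 − 0.8485·e_1 = (1.6400, -0.3600, -2.5200, 3.4800).
‖u_2‖ = 4.6130, so e_2 = (0.3555, -0.0780, -0.5463, 0.7544).

e_2 = (0.3555, -0.0780, -0.5463, 0.7544)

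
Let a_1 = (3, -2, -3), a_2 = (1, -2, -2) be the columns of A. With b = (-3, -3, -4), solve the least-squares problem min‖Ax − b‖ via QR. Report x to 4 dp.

q_1 = a_1/‖a_1‖ = (3, -2, -3)/4.6904 = (0.6396, -0.4264, -0.6396).
r_{12} = q_1·a_2 = 2.7716.
u_2 = a_2 − 2.7716·q_1 = (-0.7727, -0.8182, -0.2273).
‖u_2‖ = 1.1481, so q_2 = (-0.6730, -0.7126, -0.1980).
Qᵀb = (1.9188, 4.9488).
Back-substitute: x_2 = 4.9488/1.1481 = 4.3103.
x_1 = (1.9188 − 2.7716·4.3103)/4.6904 = -2.1379.

x = (-2.1379, 4.3103)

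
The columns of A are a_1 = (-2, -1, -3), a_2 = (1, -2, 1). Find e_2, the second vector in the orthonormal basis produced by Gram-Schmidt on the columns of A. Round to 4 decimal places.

e_2 = (0.2469, -0.9567, 0.1543)

a_1 = (-2, -1, -3); ‖a_1‖ = 3.7417, so e_1 = (-0.5345, -0.2673, -0.8018).
e_1·a_2 = (-0.5345)·1 + (-0.2673)·(-2) + (-0.8018)·1 = -0.8018.
u_2 = a_2 + 0.8018·e_1 = (0.5714, -2.2143, 0.3571).
‖u_2‖ = 2.3146, so e_2 = (0.2469, -0.9567, 0.1543).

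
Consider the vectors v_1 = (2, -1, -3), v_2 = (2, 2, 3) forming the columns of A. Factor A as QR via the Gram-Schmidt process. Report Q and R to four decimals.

Q = [[0.5345, 0.8165], [-0.2673, 0.4082], [-0.8018, 0.4082]], R = [[3.7417, -1.8708], [0.0000, 3.6742]]

v_1 = (2, -1, -3); ‖v_1‖ = 3.7417, so q_1 = (0.5345, -0.2673, -0.8018).
q_1·v_2 = 0.5345·2 + (-0.2673)·2 + (-0.8018)·3 = -1.8708.
u_2 = v_2 + 1.8708·q_1 = (3.0000, 1.5000, 1.5000).
‖u_2‖ = 3.6742, so q_2 = (0.8165, 0.4082, 0.4082).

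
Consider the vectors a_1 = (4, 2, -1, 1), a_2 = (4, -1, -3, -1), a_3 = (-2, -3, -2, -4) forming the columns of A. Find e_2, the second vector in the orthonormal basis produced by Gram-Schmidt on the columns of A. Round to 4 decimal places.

e_2 = (0.2783, -0.6262, -0.5798, -0.4407)

a_1 = (4, 2, -1, 1); ‖a_1‖ = 4.6904, so e_1 = (0.8528, 0.4264, -0.2132, 0.2132).
e_1·a_2 = 0.8528·4 + 0.4264·(-1) + (-0.2132)·(-3) + 0.2132·(-1) = 3.4112.
u_2 = a_2 − 3.4112·e_1 = (1.0909, -2.4545, -2.2727, -1.7273).
‖u_2‖ = 3.9196, so e_2 = (0.2783, -0.6262, -0.5798, -0.4407).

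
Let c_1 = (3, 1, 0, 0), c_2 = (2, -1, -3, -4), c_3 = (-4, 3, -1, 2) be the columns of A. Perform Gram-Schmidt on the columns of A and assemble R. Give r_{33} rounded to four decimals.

c_1 = (3, 1, 0, 0); ‖c_1‖ = 3.1623, so e_1 = (0.9487, 0.3162, 0.0000, 0.0000).
e_1·c_2 = 0.9487·2 + 0.3162·(-1) + 0.0000·(-3) + 0.0000·(-4) = 1.5811.
u_2 = c_2 − 1.5811·e_1 = (0.5000, -1.5000, -3.0000, -4.0000).
‖u_2‖ = 5.2440, so e_2 = (0.0953, -0.2860, -0.5721, -0.7628).
e_1·c_3 = 0.9487·(-4) + 0.3162·3 + 0.0000·(-1) + 0.0000·2 = -2.8460; e_2·c_3 = 0.0953·(-4) + (-0.2860)·3 + (-0.5721)·(-1) + (-0.7628)·2 = -2.1930.
u_3 = c_3 + 2.8460·e_1 + 2.1930·e_2 = (-1.0909, 3.2727, -2.2545, 0.3273).
r_{33} = ‖u_3‖ = 4.1341.

r_{33} = 4.1341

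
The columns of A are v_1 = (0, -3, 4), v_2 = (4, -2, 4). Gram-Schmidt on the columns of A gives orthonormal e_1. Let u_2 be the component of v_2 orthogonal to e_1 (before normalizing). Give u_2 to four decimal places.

v_1 = (0, -3, 4); ‖v_1‖ = 5.0000, so e_1 = (0.0000, -0.6000, 0.8000).
e_1·v_2 = 0.0000·4 + (-0.6000)·(-2) + 0.8000·4 = 4.4000.
u_2 = v_2 − 4.4000·e_1 = (4.0000, 0.6400, 0.4800).

u_2 = (4.0000, 0.6400, 0.4800)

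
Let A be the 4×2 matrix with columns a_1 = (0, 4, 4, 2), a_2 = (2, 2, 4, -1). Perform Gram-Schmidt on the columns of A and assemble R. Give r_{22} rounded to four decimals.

a_1 = (0, 4, 4, 2); ‖a_1‖ = 6.0000, so e_1 = (0.0000, 0.6667, 0.6667, 0.3333).
e_1·a_2 = 0.0000·2 + 0.6667·2 + 0.6667·4 + 0.3333·(-1) = 3.6667.
u_2 = a_2 − 3.6667·e_1 = (2.0000, -0.4444, 1.5556, -2.2222).
r_{22} = ‖u_2‖ = 3.3993.

r_{22} = 3.3993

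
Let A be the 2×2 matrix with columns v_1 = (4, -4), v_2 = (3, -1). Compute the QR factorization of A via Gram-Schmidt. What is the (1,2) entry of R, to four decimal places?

q_1 = v_1/‖v_1‖ = (4, -4)/5.6569 = (0.7071, -0.7071).
r_{12} = q_1·v_2 = 2.8284.

r_{12} = 2.8284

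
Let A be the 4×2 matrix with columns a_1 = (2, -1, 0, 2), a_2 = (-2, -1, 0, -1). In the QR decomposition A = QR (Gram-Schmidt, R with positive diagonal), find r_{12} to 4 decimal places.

r_{12} = -1.6667

a_1 = (2, -1, 0, 2); ‖a_1‖ = 3.0000, so e_1 = (0.6667, -0.3333, 0.0000, 0.6667).
r_{12} = e_1·a_2 = -1.6667.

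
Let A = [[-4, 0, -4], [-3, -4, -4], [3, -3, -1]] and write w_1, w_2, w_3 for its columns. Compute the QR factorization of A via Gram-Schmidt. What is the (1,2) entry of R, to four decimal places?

r_{12} = 0.5145

e_1 = w_1/‖w_1‖ = (-4, -3, 3)/5.8310 = (-0.6860, -0.5145, 0.5145).
r_{12} = e_1·w_2 = 0.5145.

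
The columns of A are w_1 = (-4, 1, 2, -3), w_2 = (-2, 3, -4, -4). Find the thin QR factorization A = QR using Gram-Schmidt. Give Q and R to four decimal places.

w_1 = (-4, 1, 2, -3); ‖w_1‖ = 5.4772, so e_1 = (-0.7303, 0.1826, 0.3651, -0.5477).
e_1·w_2 = (-0.7303)·(-2) + 0.1826·3 + 0.3651·(-4) + (-0.5477)·(-4) = 2.7386.
u_2 = w_2 − 2.7386·e_1 = (0.0000, 2.5000, -5.0000, -2.5000).
‖u_2‖ = 6.1237, so e_2 = (0.0000, 0.4082, -0.8165, -0.4082).

Q = [[-0.7303, 0.0000], [0.1826, 0.4082], [0.3651, -0.8165], [-0.5477, -0.4082]], R = [[5.4772, 2.7386], [0.0000, 6.1237]]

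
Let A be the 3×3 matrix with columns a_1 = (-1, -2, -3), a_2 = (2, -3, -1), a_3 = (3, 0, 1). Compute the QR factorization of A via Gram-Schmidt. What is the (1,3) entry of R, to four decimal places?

r_{13} = -1.6036

e_1 = a_1/‖a_1‖ = (-1, -2, -3)/3.7417 = (-0.2673, -0.5345, -0.8018).
r_{13} = e_1·a_3 = -1.6036.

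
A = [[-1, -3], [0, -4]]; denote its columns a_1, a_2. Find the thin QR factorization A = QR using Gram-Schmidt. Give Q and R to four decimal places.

Q = [[-1.0000, 0.0000], [0.0000, -1.0000]], R = [[1.0000, 3.0000], [0.0000, 4.0000]]

a_1 = (-1, 0); ‖a_1‖ = 1.0000, so q_1 = (-1.0000, 0.0000).
q_1·a_2 = (-1.0000)·(-3) + 0.0000·(-4) = 3.0000.
u_2 = a_2 − 3.0000·q_1 = (0.0000, -4.0000).
‖u_2‖ = 4.0000, so q_2 = (0.0000, -1.0000).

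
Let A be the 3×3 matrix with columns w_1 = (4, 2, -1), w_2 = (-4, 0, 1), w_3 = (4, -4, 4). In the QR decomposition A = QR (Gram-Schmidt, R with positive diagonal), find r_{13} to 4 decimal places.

r_{13} = 0.8729

w_1 = (4, 2, -1); ‖w_1‖ = 4.5826, so e_1 = (0.8729, 0.4364, -0.2182).
r_{13} = e_1·w_3 = 0.8729.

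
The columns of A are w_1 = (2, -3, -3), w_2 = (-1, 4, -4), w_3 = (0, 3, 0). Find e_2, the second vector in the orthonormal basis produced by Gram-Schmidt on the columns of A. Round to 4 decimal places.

e_2 = (-0.1428, 0.6506, -0.7458)

w_1 = (2, -3, -3); ‖w_1‖ = 4.6904, so e_1 = (0.4264, -0.6396, -0.6396).
e_1·w_2 = 0.4264·(-1) + (-0.6396)·4 + (-0.6396)·(-4) = -0.4264.
u_2 = w_2 + 0.4264·e_1 = (-0.8182, 3.7273, -4.2727).
‖u_2‖ = 5.7287, so e_2 = (-0.1428, 0.6506, -0.7458).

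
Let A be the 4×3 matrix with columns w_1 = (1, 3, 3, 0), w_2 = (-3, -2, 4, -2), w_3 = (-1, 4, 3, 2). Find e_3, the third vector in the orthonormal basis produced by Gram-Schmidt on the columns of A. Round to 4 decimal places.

w_1 = (1, 3, 3, 0); ‖w_1‖ = 4.3589, so e_1 = (0.2294, 0.6882, 0.6882, 0.0000).
e_1·w_2 = 0.2294·(-3) + 0.6882·(-2) + 0.6882·4 + 0.0000·(-2) = 0.6882.
u_2 = w_2 − 0.6882·e_1 = (-3.1579, -2.4737, 3.5263, -2.0000).
‖u_2‖ = 5.7032, so e_2 = (-0.5537, -0.4337, 0.6183, -0.3507).
e_1·w_3 = 0.2294·(-1) + 0.6882·4 + 0.6882·3 + 0.0000·2 = 4.5883; e_2·w_3 = (-0.5537)·(-1) + (-0.4337)·4 + 0.6183·3 + (-0.3507)·2 = -0.0277.
u_3 = w_3 − 4.5883·e_1 + 0.0277·e_2 = (-2.0680, 0.8301, -0.1408, 1.9903).
‖u_3‖ = 2.9911, so e_3 = (-0.6914, 0.2775, -0.0471, 0.6654).

e_3 = (-0.6914, 0.2775, -0.0471, 0.6654)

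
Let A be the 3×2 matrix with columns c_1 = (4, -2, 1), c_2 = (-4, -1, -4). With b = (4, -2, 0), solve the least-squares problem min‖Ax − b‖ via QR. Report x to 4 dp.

x = (1.1057, 0.1789)

c_1 = (4, -2, 1); ‖c_1‖ = 4.5826, so e_1 = (0.8729, -0.4364, 0.2182).
e_1·c_2 = 0.8729·(-4) + (-0.4364)·(-1) + 0.2182·(-4) = -3.9279.
u_2 = c_2 + 3.9279·e_1 = (-0.5714, -2.7143, -3.1429).
‖u_2‖ = 4.1918, so e_2 = (-0.1363, -0.6475, -0.7498).
Qᵀb = (4.3644, 0.7498).
Back-substitute: x_2 = 0.7498/4.1918 = 0.1789.
x_1 = (4.3644 + 3.9279·0.1789)/4.5826 = 1.1057.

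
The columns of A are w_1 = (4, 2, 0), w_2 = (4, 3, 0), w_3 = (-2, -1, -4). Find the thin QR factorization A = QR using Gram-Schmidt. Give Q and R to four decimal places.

Q = [[0.8944, -0.4472, 0.0000], [0.4472, 0.8944, 0.0000], [0.0000, 0.0000, -1.0000]], R = [[4.4721, 4.9193, -2.2361], [0.0000, 0.8944, 0.0000], [0.0000, 0.0000, 4.0000]]

w_1 = (4, 2, 0); ‖w_1‖ = 4.4721, so e_1 = (0.8944, 0.4472, 0.0000).
e_1·w_2 = 0.8944·4 + 0.4472·3 + 0.0000·0 = 4.9193.
u_2 = w_2 − 4.9193·e_1 = (-0.4000, 0.8000, 0.0000).
‖u_2‖ = 0.8944, so e_2 = (-0.4472, 0.8944, 0.0000).
e_1·w_3 = 0.8944·(-2) + 0.4472·(-1) + 0.0000·(-4) = -2.2361; e_2·w_3 = (-0.4472)·(-2) + 0.8944·(-1) + 0.0000·(-4) = 0.0000.
u_3 = w_3 + 2.2361·e_1 + 0.0000·e_2 = (0.0000, 0.0000, -4.0000).
‖u_3‖ = 4.0000, so e_3 = (0.0000, 0.0000, -1.0000).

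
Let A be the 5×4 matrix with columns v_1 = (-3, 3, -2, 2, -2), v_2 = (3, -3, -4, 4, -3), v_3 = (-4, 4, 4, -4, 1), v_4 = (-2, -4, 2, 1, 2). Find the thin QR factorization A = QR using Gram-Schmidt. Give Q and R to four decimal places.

v_1 = (-3, 3, -2, 2, -2); ‖v_1‖ = 5.4772, so e_1 = (-0.5477, 0.5477, -0.3651, 0.3651, -0.3651).
e_1·v_2 = (-0.5477)·3 + 0.5477·(-3) + (-0.3651)·(-4) + 0.3651·4 + (-0.3651)·(-3) = 0.7303.
u_2 = v_2 − 0.7303·e_1 = (3.4000, -3.4000, -3.7333, 3.7333, -2.7333).
‖u_2‖ = 7.6463, so e_2 = (0.4447, -0.4447, -0.4883, 0.4883, -0.3575).
e_1·v_3 = (-0.5477)·(-4) + 0.5477·4 + (-0.3651)·4 + 0.3651·(-4) + (-0.3651)·1 = 1.0954; e_2·v_3 = 0.4447·(-4) + (-0.4447)·4 + (-0.4883)·4 + 0.4883·(-4) + (-0.3575)·1 = -7.8207.
u_3 = v_3 − 1.0954·e_1 + 7.8207·e_2 = (0.0775, -0.0775, 0.5815, -0.5815, -1.3957).
‖u_3‖ = 1.6237, so e_3 = (0.0478, -0.0478, 0.3582, -0.3582, -0.8596).
e_1·v_4 = (-0.5477)·(-2) + 0.5477·(-4) + (-0.3651)·2 + 0.3651·1 + (-0.3651)·2 = -2.1909; e_2·v_4 = 0.4447·(-2) + (-0.4447)·(-4) + (-0.4883)·2 + 0.4883·1 + (-0.3575)·2 = -0.3139; e_3·v_4 = 0.0478·(-2) + (-0.0478)·(-4) + 0.3582·2 + (-0.3582)·1 + (-0.8596)·2 = -1.2655.
u_4 = v_4 + 2.1909·e_1 + 0.3139·e_2 + 1.2655·e_3 = (-3.0000, -3.0000, 1.5000, 1.5000, 0.0000).
‖u_4‖ = 4.7434, so e_4 = (-0.6325, -0.6325, 0.3162, 0.3162, 0.0000).

Q = [[-0.5477, 0.4447, 0.0478, -0.6325], [0.5477, -0.4447, -0.0478, -0.6325], [-0.3651, -0.4883, 0.3582, 0.3162], [0.3651, 0.4883, -0.3582, 0.3162], [-0.3651, -0.3575, -0.8596, 0.0000]], R = [[5.4772, 0.7303, 1.0954, -2.1909], [0.0000, 7.6463, -7.8207, -0.3139], [0.0000, 0.0000, 1.6237, -1.2655], [0.0000, 0.0000, 0.0000, 4.7434]]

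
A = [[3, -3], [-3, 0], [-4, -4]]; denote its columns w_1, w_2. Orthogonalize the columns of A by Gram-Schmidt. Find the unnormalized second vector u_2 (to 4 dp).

u_2 = (-3.6176, 0.6176, -3.1765)

w_1 = (3, -3, -4); ‖w_1‖ = 5.8310, so e_1 = (0.5145, -0.5145, -0.6860).
e_1·w_2 = 0.5145·(-3) + (-0.5145)·0 + (-0.6860)·(-4) = 1.2005.
u_2 = w_2 − 1.2005·e_1 = (-3.6176, 0.6176, -3.1765).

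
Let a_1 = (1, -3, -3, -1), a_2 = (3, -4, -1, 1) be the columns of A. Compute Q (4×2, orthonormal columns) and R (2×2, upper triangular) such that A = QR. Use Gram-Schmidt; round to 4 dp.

Q = [[0.2236, 0.6069], [-0.6708, -0.4093], [-0.6708, 0.4375], [-0.2236, 0.5222]], R = [[4.4721, 3.8013], [0.0000, 3.5426]]

a_1 = (1, -3, -3, -1); ‖a_1‖ = 4.4721, so q_1 = (0.2236, -0.6708, -0.6708, -0.2236).
q_1·a_2 = 0.2236·3 + (-0.6708)·(-4) + (-0.6708)·(-1) + (-0.2236)·1 = 3.8013.
u_2 = a_2 − 3.8013·q_1 = (2.1500, -1.4500, 1.5500, 1.8500).
‖u_2‖ = 3.5426, so q_2 = (0.6069, -0.4093, 0.4375, 0.5222).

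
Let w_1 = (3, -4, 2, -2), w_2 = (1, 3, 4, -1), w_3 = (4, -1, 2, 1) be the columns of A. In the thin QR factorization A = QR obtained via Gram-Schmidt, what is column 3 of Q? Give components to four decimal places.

q_3 = (0.6640, 0.1003, -0.0565, 0.7388)

w_1 = (3, -4, 2, -2); ‖w_1‖ = 5.7446, so q_1 = (0.5222, -0.6963, 0.3482, -0.3482).
q_1·w_2 = 0.5222·1 + (-0.6963)·3 + 0.3482·4 + (-0.3482)·(-1) = 0.1741.
u_2 = w_2 − 0.1741·q_1 = (0.9091, 3.1212, 3.9394, -0.9394).
‖u_2‖ = 5.1932, so q_2 = (0.1751, 0.6010, 0.7586, -0.1809).
q_1·w_3 = 0.5222·4 + (-0.6963)·(-1) + 0.3482·2 + (-0.3482)·1 = 3.1334; q_2·w_3 = 0.1751·4 + 0.6010·(-1) + 0.7586·2 + (-0.1809)·1 = 1.4354.
u_3 = w_3 − 3.1334·q_1 − 1.4354·q_2 = (2.1124, 0.3191, -0.1798, 2.3506).
‖u_3‖ = 3.1814, so q_3 = (0.6640, 0.1003, -0.0565, 0.7388).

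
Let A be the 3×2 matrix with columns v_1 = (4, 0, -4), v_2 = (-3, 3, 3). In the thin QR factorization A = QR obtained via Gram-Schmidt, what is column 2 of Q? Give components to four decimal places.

e_2 = (0.0000, 1.0000, 0.0000)

v_1 = (4, 0, -4); ‖v_1‖ = 5.6569, so e_1 = (0.7071, 0.0000, -0.7071).
e_1·v_2 = 0.7071·(-3) + 0.0000·3 + (-0.7071)·3 = -4.2426.
u_2 = v_2 + 4.2426·e_1 = (0.0000, 3.0000, 0.0000).
‖u_2‖ = 3.0000, so e_2 = (0.0000, 1.0000, 0.0000).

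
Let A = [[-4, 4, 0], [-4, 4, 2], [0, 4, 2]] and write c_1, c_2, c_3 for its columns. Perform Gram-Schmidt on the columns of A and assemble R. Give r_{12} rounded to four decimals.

q_1 = c_1/‖c_1‖ = (-4, -4, 0)/5.6569 = (-0.7071, -0.7071, 0.0000).
r_{12} = q_1·c_2 = -5.6569.

r_{12} = -5.6569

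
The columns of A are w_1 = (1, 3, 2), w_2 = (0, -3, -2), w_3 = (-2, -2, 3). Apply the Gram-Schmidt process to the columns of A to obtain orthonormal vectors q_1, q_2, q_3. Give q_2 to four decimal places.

q_2 = (0.9636, -0.2224, -0.1482)

w_1 = (1, 3, 2); ‖w_1‖ = 3.7417, so q_1 = (0.2673, 0.8018, 0.5345).
q_1·w_2 = 0.2673·0 + 0.8018·(-3) + 0.5345·(-2) = -3.4744.
u_2 = w_2 + 3.4744·q_1 = (0.9286, -0.2143, -0.1429).
‖u_2‖ = 0.9636, so q_2 = (0.9636, -0.2224, -0.1482).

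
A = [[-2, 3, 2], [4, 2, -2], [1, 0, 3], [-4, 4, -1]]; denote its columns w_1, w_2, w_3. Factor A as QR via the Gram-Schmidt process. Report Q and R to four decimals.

q_1 = w_1/‖w_1‖ = (-2, 4, 1, -4)/6.0828 = (-0.3288, 0.6576, 0.1644, -0.6576).
r_{12} = q_1·w_2 = -2.3016.
u_2 = w_2 + 2.3016·q_1 = (2.2432, 3.5135, 0.3784, 2.4865).
‖u_2‖ = 4.8685, so q_2 = (0.4608, 0.7217, 0.0777, 0.5107).
r_{13} = q_1·w_3 = -0.8220; r_{23} = q_2·w_3 = -0.7994.
u_3 = w_3 + 0.8220·q_1 + 0.7994·q_2 = (2.0981, -0.8826, 3.1973, -1.1323).
‖u_3‖ = 4.0848, so q_3 = (0.5136, -0.2161, 0.7827, -0.2772).

Q = [[-0.3288, 0.4608, 0.5136], [0.6576, 0.7217, -0.2161], [0.1644, 0.0777, 0.7827], [-0.6576, 0.5107, -0.2772]], R = [[6.0828, -2.3016, -0.8220], [0.0000, 4.8685, -0.7994], [0.0000, 0.0000, 4.0848]]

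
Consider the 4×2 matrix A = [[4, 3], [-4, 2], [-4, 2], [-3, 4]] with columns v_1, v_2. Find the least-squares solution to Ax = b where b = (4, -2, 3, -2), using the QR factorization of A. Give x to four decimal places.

v_1 = (4, -4, -4, -3); ‖v_1‖ = 7.5498, so q_1 = (0.5298, -0.5298, -0.5298, -0.3974).
q_1·v_2 = 0.5298·3 + (-0.5298)·2 + (-0.5298)·2 + (-0.3974)·4 = -2.1193.
u_2 = v_2 + 2.1193·q_1 = (4.1228, 0.8772, 0.8772, 3.1579).
‖u_2‖ = 5.3394, so q_2 = (0.7722, 0.1643, 0.1643, 0.5914).
Qᵀb = (2.3842, 2.0700).
Back-substitute: x_2 = 2.0700/5.3394 = 0.3877.
x_1 = (2.3842 + 2.1193·0.3877)/7.5498 = 0.4246.

x = (0.4246, 0.3877)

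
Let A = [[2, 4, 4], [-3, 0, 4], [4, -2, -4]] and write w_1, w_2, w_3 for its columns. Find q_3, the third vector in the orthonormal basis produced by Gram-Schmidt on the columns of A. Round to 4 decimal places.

q_3 = (0.2491, 0.8305, 0.4983)

w_1 = (2, -3, 4); ‖w_1‖ = 5.3852, so q_1 = (0.3714, -0.5571, 0.7428).
q_1·w_2 = 0.3714·4 + (-0.5571)·0 + 0.7428·(-2) = 0.0000.
u_2 = w_2 + 0.0000·q_1 = (4.0000, 0.0000, -2.0000).
‖u_2‖ = 4.4721, so q_2 = (0.8944, 0.0000, -0.4472).
q_1·w_3 = 0.3714·4 + (-0.5571)·4 + 0.7428·(-4) = -3.7139; q_2·w_3 = 0.8944·4 + 0.0000·4 + (-0.4472)·(-4) = 5.3666.
u_3 = w_3 + 3.7139·q_1 − 5.3666·q_2 = (0.5793, 1.9310, 1.1586).
‖u_3‖ = 2.3253, so q_3 = (0.2491, 0.8305, 0.4983).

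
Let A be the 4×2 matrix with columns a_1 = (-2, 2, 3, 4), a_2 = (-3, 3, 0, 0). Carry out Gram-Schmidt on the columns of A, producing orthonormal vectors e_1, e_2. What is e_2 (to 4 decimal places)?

e_2 = (-0.6155, 0.6155, -0.2954, -0.3939)

e_1 = a_1/‖a_1‖ = (-2, 2, 3, 4)/5.7446 = (-0.3482, 0.3482, 0.5222, 0.6963).
r_{12} = e_1·a_2 = 2.0889.
u_2 = a_2 − 2.0889·e_1 = (-2.2727, 2.2727, -1.0909, -1.4545).
‖u_2‖ = 3.6927, so e_2 = (-0.6155, 0.6155, -0.2954, -0.3939).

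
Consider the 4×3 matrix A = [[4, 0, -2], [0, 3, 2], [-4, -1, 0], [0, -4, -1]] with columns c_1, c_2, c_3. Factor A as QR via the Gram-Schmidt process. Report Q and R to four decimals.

c_1 = (4, 0, -4, 0); ‖c_1‖ = 5.6569, so q_1 = (0.7071, 0.0000, -0.7071, 0.0000).
q_1·c_2 = 0.7071·0 + 0.0000·3 + (-0.7071)·(-1) + 0.0000·(-4) = 0.7071.
u_2 = c_2 − 0.7071·q_1 = (-0.5000, 3.0000, -0.5000, -4.0000).
‖u_2‖ = 5.0498, so q_2 = (-0.0990, 0.5941, -0.0990, -0.7921).
q_1·c_3 = 0.7071·(-2) + 0.0000·2 + (-0.7071)·0 + 0.0000·(-1) = -1.4142; q_2·c_3 = (-0.0990)·(-2) + 0.5941·2 + (-0.0990)·0 + (-0.7921)·(-1) = 2.1783.
u_3 = c_3 + 1.4142·q_1 − 2.1783·q_2 = (-0.7843, 0.7059, -0.7843, 0.7255).
‖u_3‖ = 1.5016, so q_3 = (-0.5223, 0.4701, -0.5223, 0.4831).

Q = [[0.7071, -0.0990, -0.5223], [0.0000, 0.5941, 0.4701], [-0.7071, -0.0990, -0.5223], [0.0000, -0.7921, 0.4831]], R = [[5.6569, 0.7071, -1.4142], [0.0000, 5.0498, 2.1783], [0.0000, 0.0000, 1.5016]]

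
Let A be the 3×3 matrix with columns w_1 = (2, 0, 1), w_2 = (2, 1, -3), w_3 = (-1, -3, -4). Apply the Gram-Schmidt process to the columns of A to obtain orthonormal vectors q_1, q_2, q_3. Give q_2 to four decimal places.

q_1 = w_1/‖w_1‖ = (2, 0, 1)/2.2361 = (0.8944, 0.0000, 0.4472).
r_{12} = q_1·w_2 = 0.4472.
u_2 = w_2 − 0.4472·q_1 = (1.6000, 1.0000, -3.2000).
‖u_2‖ = 3.7148, so q_2 = (0.4307, 0.2692, -0.8614).

q_2 = (0.4307, 0.2692, -0.8614)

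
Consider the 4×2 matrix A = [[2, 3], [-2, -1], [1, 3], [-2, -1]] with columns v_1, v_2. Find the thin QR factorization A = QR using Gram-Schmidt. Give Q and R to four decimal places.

Q = [[0.5547, 0.3780], [-0.5547, 0.3780], [0.2774, 0.7559], [-0.5547, 0.3780]], R = [[3.6056, 3.6056], [0.0000, 2.6458]]

v_1 = (2, -2, 1, -2); ‖v_1‖ = 3.6056, so e_1 = (0.5547, -0.5547, 0.2774, -0.5547).
e_1·v_2 = 0.5547·3 + (-0.5547)·(-1) + 0.2774·3 + (-0.5547)·(-1) = 3.6056.
u_2 = v_2 − 3.6056·e_1 = (1.0000, 1.0000, 2.0000, 1.0000).
‖u_2‖ = 2.6458, so e_2 = (0.3780, 0.3780, 0.7559, 0.3780).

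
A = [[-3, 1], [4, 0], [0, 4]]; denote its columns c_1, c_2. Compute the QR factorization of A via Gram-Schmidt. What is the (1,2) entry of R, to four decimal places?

r_{12} = -0.6000

c_1 = (-3, 4, 0); ‖c_1‖ = 5.0000, so q_1 = (-0.6000, 0.8000, 0.0000).
r_{12} = q_1·c_2 = -0.6000.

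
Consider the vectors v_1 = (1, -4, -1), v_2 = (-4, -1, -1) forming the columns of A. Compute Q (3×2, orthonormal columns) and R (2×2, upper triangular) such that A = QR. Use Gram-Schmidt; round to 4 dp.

v_1 = (1, -4, -1); ‖v_1‖ = 4.2426, so e_1 = (0.2357, -0.9428, -0.2357).
e_1·v_2 = 0.2357·(-4) + (-0.9428)·(-1) + (-0.2357)·(-1) = 0.2357.
u_2 = v_2 − 0.2357·e_1 = (-4.0556, -0.7778, -0.9444).
‖u_2‖ = 4.2361, so e_2 = (-0.9574, -0.1836, -0.2230).

Q = [[0.2357, -0.9574], [-0.9428, -0.1836], [-0.2357, -0.2230]], R = [[4.2426, 0.2357], [0.0000, 4.2361]]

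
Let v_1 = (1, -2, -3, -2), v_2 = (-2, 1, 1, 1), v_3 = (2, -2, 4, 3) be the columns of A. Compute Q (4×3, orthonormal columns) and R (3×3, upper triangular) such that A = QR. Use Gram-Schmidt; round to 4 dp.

e_1 = v_1/‖v_1‖ = (1, -2, -3, -2)/4.2426 = (0.2357, -0.4714, -0.7071, -0.4714).
r_{12} = e_1·v_2 = -2.1213.
u_2 = v_2 + 2.1213·e_1 = (-1.5000, 0.0000, -0.5000, 0.0000).
‖u_2‖ = 1.5811, so e_2 = (-0.9487, 0.0000, -0.3162, 0.0000).
r_{13} = e_1·v_3 = -2.8284; r_{23} = e_2·v_3 = -3.1623.
u_3 = v_3 + 2.8284·e_1 + 3.1623·e_2 = (-0.3333, -3.3333, 1.0000, 1.6667).
‖u_3‖ = 3.8730, so e_3 = (-0.0861, -0.8607, 0.2582, 0.4303).

Q = [[0.2357, -0.9487, -0.0861], [-0.4714, 0.0000, -0.8607], [-0.7071, -0.3162, 0.2582], [-0.4714, 0.0000, 0.4303]], R = [[4.2426, -2.1213, -2.8284], [0.0000, 1.5811, -3.1623], [0.0000, 0.0000, 3.8730]]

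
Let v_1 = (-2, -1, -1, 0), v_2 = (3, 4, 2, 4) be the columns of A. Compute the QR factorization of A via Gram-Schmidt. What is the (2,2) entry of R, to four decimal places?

e_1 = v_1/‖v_1‖ = (-2, -1, -1, 0)/2.4495 = (-0.8165, -0.4082, -0.4082, 0.0000).
r_{12} = e_1·v_2 = -4.8990.
u_2 = v_2 + 4.8990·e_1 = (-1.0000, 2.0000, 0.0000, 4.0000).
r_{22} = ‖u_2‖ = 4.5826.

r_{22} = 4.5826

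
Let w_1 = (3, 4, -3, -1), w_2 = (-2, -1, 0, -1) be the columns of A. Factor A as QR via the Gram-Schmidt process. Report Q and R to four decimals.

Q = [[0.5071, -0.6399], [0.6761, 0.0149], [-0.5071, -0.4018], [-0.1690, -0.6548]], R = [[5.9161, -1.5213], [0.0000, 1.9198]]

e_1 = w_1/‖w_1‖ = (3, 4, -3, -1)/5.9161 = (0.5071, 0.6761, -0.5071, -0.1690).
r_{12} = e_1·w_2 = -1.5213.
u_2 = w_2 + 1.5213·e_1 = (-1.2286, 0.0286, -0.7714, -1.2571).
‖u_2‖ = 1.9198, so e_2 = (-0.6399, 0.0149, -0.4018, -0.6548).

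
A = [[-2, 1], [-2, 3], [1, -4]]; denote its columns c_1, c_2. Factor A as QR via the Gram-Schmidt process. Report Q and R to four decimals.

Q = [[-0.6667, -0.5270], [-0.6667, 0.1054], [0.3333, -0.8433]], R = [[3.0000, -4.0000], [0.0000, 3.1623]]

c_1 = (-2, -2, 1); ‖c_1‖ = 3.0000, so q_1 = (-0.6667, -0.6667, 0.3333).
q_1·c_2 = (-0.6667)·1 + (-0.6667)·3 + 0.3333·(-4) = -4.0000.
u_2 = c_2 + 4.0000·q_1 = (-1.6667, 0.3333, -2.6667).
‖u_2‖ = 3.1623, so q_2 = (-0.5270, 0.1054, -0.8433).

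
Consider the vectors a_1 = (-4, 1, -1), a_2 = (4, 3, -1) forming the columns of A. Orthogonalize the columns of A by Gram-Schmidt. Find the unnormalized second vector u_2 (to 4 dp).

a_1 = (-4, 1, -1); ‖a_1‖ = 4.2426, so e_1 = (-0.9428, 0.2357, -0.2357).
e_1·a_2 = (-0.9428)·4 + 0.2357·3 + (-0.2357)·(-1) = -2.8284.
u_2 = a_2 + 2.8284·e_1 = (1.3333, 3.6667, -1.6667).

u_2 = (1.3333, 3.6667, -1.6667)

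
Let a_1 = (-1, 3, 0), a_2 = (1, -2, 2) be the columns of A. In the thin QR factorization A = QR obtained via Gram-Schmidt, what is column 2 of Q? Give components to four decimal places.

q_2 = (0.1482, 0.0494, 0.9877)

a_1 = (-1, 3, 0); ‖a_1‖ = 3.1623, so q_1 = (-0.3162, 0.9487, 0.0000).
q_1·a_2 = (-0.3162)·1 + 0.9487·(-2) + 0.0000·2 = -2.2136.
u_2 = a_2 + 2.2136·q_1 = (0.3000, 0.1000, 2.0000).
‖u_2‖ = 2.0248, so q_2 = (0.1482, 0.0494, 0.9877).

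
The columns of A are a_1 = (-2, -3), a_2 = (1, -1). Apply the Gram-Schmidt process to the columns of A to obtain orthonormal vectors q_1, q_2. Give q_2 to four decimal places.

q_2 = (0.8321, -0.5547)

a_1 = (-2, -3); ‖a_1‖ = 3.6056, so q_1 = (-0.5547, -0.8321).
q_1·a_2 = (-0.5547)·1 + (-0.8321)·(-1) = 0.2774.
u_2 = a_2 − 0.2774·q_1 = (1.1538, -0.7692).
‖u_2‖ = 1.3868, so q_2 = (0.8321, -0.5547).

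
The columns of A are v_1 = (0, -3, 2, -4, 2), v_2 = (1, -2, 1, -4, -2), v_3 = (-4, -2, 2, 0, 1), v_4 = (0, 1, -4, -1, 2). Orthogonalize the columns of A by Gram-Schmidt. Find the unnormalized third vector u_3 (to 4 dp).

v_1 = (0, -3, 2, -4, 2); ‖v_1‖ = 5.7446, so e_1 = (0.0000, -0.5222, 0.3482, -0.6963, 0.3482).
e_1·v_2 = 0.0000·1 + (-0.5222)·(-2) + 0.3482·1 + (-0.6963)·(-4) + 0.3482·(-2) = 3.4816.
u_2 = v_2 − 3.4816·e_1 = (1.0000, -0.1818, -0.2121, -1.5758, -3.2121).
‖u_2‖ = 3.7254, so e_2 = (0.2684, -0.0488, -0.0569, -0.4230, -0.8622).
e_1·v_3 = 0.0000·(-4) + (-0.5222)·(-2) + 0.3482·2 + (-0.6963)·0 + 0.3482·1 = 2.0889; e_2·v_3 = 0.2684·(-4) + (-0.0488)·(-2) + (-0.0569)·2 + (-0.4230)·0 + (-0.8622)·1 = -1.9522.
u_3 = v_3 − 2.0889·e_1 + 1.9522·e_2 = (-3.4760, -1.0044, 1.1616, 0.6288, -1.4105).

u_3 = (-3.4760, -1.0044, 1.1616, 0.6288, -1.4105)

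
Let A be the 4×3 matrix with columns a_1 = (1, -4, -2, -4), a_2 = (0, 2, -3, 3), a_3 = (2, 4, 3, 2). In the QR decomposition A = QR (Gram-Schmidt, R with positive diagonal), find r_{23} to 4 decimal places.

r_{23} = -1.3689

a_1 = (1, -4, -2, -4); ‖a_1‖ = 6.0828, so q_1 = (0.1644, -0.6576, -0.3288, -0.6576).
q_1·a_2 = 0.1644·0 + (-0.6576)·2 + (-0.3288)·(-3) + (-0.6576)·3 = -2.3016.
u_2 = a_2 + 2.3016·q_1 = (0.3784, 0.4865, -3.7568, 1.4865).
‖u_2‖ = 4.0869, so q_2 = (0.0926, 0.1190, -0.9192, 0.3637).
r_{23} = q_2·a_3 = -1.3689.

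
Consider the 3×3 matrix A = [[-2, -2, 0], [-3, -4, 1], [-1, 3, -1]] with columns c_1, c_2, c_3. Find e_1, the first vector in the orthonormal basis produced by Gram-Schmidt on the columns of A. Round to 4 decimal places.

e_1 = (-0.5345, -0.8018, -0.2673)

c_1 = (-2, -3, -1); ‖c_1‖ = 3.7417, so e_1 = (-0.5345, -0.8018, -0.2673).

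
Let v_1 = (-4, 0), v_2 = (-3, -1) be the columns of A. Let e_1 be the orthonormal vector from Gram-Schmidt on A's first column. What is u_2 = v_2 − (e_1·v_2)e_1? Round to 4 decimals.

v_1 = (-4, 0); ‖v_1‖ = 4.0000, so e_1 = (-1.0000, 0.0000).
e_1·v_2 = (-1.0000)·(-3) + 0.0000·(-1) = 3.0000.
u_2 = v_2 − 3.0000·e_1 = (0.0000, -1.0000).

u_2 = (0.0000, -1.0000)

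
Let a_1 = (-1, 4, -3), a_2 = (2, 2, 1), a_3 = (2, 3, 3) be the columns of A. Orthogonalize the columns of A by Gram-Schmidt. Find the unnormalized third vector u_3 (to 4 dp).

a_1 = (-1, 4, -3); ‖a_1‖ = 5.0990, so q_1 = (-0.1961, 0.7845, -0.5883).
q_1·a_2 = (-0.1961)·2 + 0.7845·2 + (-0.5883)·1 = 0.5883.
u_2 = a_2 − 0.5883·q_1 = (2.1154, 1.5385, 1.3462).
‖u_2‖ = 2.9417, so q_2 = (0.7191, 0.5230, 0.4576).
q_1·a_3 = (-0.1961)·2 + 0.7845·3 + (-0.5883)·3 = 0.1961; q_2·a_3 = 0.7191·2 + 0.5230·3 + 0.4576·3 = 4.3799.
u_3 = a_3 − 0.1961·q_1 − 4.3799·q_2 = (-1.1111, 0.5556, 1.1111).

u_3 = (-1.1111, 0.5556, 1.1111)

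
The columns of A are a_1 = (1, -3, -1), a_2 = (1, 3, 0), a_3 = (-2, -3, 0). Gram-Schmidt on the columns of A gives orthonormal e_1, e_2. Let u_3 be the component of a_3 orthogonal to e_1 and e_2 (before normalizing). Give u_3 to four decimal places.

a_1 = (1, -3, -1); ‖a_1‖ = 3.3166, so e_1 = (0.3015, -0.9045, -0.3015).
e_1·a_2 = 0.3015·1 + (-0.9045)·3 + (-0.3015)·0 = -2.4121.
u_2 = a_2 + 2.4121·e_1 = (1.7273, 0.8182, -0.7273).
‖u_2‖ = 2.0449, so e_2 = (0.8447, 0.4001, -0.3556).
e_1·a_3 = 0.3015·(-2) + (-0.9045)·(-3) + (-0.3015)·0 = 2.1106; e_2·a_3 = 0.8447·(-2) + 0.4001·(-3) + (-0.3556)·0 = -2.8896.
u_3 = a_3 − 2.1106·e_1 + 2.8896·e_2 = (-0.1957, 0.0652, -0.3913).

u_3 = (-0.1957, 0.0652, -0.3913)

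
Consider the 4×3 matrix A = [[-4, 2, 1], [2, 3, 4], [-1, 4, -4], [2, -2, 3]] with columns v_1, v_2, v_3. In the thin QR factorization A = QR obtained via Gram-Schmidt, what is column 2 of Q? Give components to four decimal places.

q_2 = (0.0743, 0.7056, 0.6685, -0.2228)

v_1 = (-4, 2, -1, 2); ‖v_1‖ = 5.0000, so q_1 = (-0.8000, 0.4000, -0.2000, 0.4000).
q_1·v_2 = (-0.8000)·2 + 0.4000·3 + (-0.2000)·4 + 0.4000·(-2) = -2.0000.
u_2 = v_2 + 2.0000·q_1 = (0.4000, 3.8000, 3.6000, -1.2000).
‖u_2‖ = 5.3852, so q_2 = (0.0743, 0.7056, 0.6685, -0.2228).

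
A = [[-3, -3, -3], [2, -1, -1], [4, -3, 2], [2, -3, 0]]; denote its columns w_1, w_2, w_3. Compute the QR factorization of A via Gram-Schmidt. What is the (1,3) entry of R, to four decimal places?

w_1 = (-3, 2, 4, 2); ‖w_1‖ = 5.7446, so q_1 = (-0.5222, 0.3482, 0.6963, 0.3482).
r_{13} = q_1·w_3 = 2.6112.

r_{13} = 2.6112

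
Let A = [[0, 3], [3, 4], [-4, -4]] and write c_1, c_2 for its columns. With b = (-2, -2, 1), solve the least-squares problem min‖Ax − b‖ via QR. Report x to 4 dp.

x = (0.3900, -0.7054)

c_1 = (0, 3, -4); ‖c_1‖ = 5.0000, so q_1 = (0.0000, 0.6000, -0.8000).
q_1·c_2 = 0.0000·3 + 0.6000·4 + (-0.8000)·(-4) = 5.6000.
u_2 = c_2 − 5.6000·q_1 = (3.0000, 0.6400, 0.4800).
‖u_2‖ = 3.1048, so q_2 = (0.9662, 0.2061, 0.1546).
Qᵀb = (-2.0000, -2.1901).
Back-substitute: x_2 = -2.1901/3.1048 = -0.7054.
x_1 = (-2.0000 − 5.6000·(-0.7054))/5.0000 = 0.3900.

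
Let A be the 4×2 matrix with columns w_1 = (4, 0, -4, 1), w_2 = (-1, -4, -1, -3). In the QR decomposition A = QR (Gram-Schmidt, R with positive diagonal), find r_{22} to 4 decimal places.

w_1 = (4, 0, -4, 1); ‖w_1‖ = 5.7446, so q_1 = (0.6963, 0.0000, -0.6963, 0.1741).
q_1·w_2 = 0.6963·(-1) + 0.0000·(-4) + (-0.6963)·(-1) + 0.1741·(-3) = -0.5222.
u_2 = w_2 + 0.5222·q_1 = (-0.6364, -4.0000, -1.3636, -2.9091).
r_{22} = ‖u_2‖ = 5.1698.

r_{22} = 5.1698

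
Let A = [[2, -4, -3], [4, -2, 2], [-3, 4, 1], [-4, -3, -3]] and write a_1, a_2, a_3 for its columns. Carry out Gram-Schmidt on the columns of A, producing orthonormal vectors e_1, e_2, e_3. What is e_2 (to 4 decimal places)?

e_2 = (-0.5246, -0.0922, 0.4678, -0.7053)

a_1 = (2, 4, -3, -4); ‖a_1‖ = 6.7082, so e_1 = (0.2981, 0.5963, -0.4472, -0.5963).
e_1·a_2 = 0.2981·(-4) + 0.5963·(-2) + (-0.4472)·4 + (-0.5963)·(-3) = -2.3851.
u_2 = a_2 + 2.3851·e_1 = (-3.2889, -0.5778, 2.9333, -4.4222).
‖u_2‖ = 6.2699, so e_2 = (-0.5246, -0.0922, 0.4678, -0.7053).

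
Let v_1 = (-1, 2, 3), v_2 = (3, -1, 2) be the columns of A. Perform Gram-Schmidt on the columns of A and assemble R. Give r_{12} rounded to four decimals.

r_{12} = 0.2673

v_1 = (-1, 2, 3); ‖v_1‖ = 3.7417, so q_1 = (-0.2673, 0.5345, 0.8018).
r_{12} = q_1·v_2 = 0.2673.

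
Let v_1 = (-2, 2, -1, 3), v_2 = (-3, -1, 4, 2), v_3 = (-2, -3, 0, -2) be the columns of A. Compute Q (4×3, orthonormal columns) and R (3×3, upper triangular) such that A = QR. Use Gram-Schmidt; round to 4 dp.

Q = [[-0.4714, -0.4410, -0.6680], [0.4714, -0.3150, -0.4913], [-0.2357, 0.8189, -0.4842], [0.7071, 0.1890, -0.2792]], R = [[4.2426, 1.4142, -1.8856], [0.0000, 5.2915, 1.4489], [0.0000, 0.0000, 3.3683]]

e_1 = v_1/‖v_1‖ = (-2, 2, -1, 3)/4.2426 = (-0.4714, 0.4714, -0.2357, 0.7071).
r_{12} = e_1·v_2 = 1.4142.
u_2 = v_2 − 1.4142·e_1 = (-2.3333, -1.6667, 4.3333, 1.0000).
‖u_2‖ = 5.2915, so e_2 = (-0.4410, -0.3150, 0.8189, 0.1890).
r_{13} = e_1·v_3 = -1.8856; r_{23} = e_2·v_3 = 1.4489.
u_3 = v_3 + 1.8856·e_1 − 1.4489·e_2 = (-2.2500, -1.6548, -1.6310, -0.9405).
‖u_3‖ = 3.3683, so e_3 = (-0.6680, -0.4913, -0.4842, -0.2792).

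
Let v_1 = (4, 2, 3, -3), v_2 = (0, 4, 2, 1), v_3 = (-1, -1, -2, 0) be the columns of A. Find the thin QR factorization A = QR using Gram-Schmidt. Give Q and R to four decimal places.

v_1 = (4, 2, 3, -3); ‖v_1‖ = 6.1644, so e_1 = (0.6489, 0.3244, 0.4867, -0.4867).
e_1·v_2 = 0.6489·0 + 0.3244·4 + 0.4867·2 + (-0.4867)·1 = 1.7844.
u_2 = v_2 − 1.7844·e_1 = (-1.1579, 3.4211, 1.1316, 1.8684).
‖u_2‖ = 4.2209, so e_2 = (-0.2743, 0.8105, 0.2681, 0.4427).
e_1·v_3 = 0.6489·(-1) + 0.3244·(-1) + 0.4867·(-2) + (-0.4867)·0 = -1.9467; e_2·v_3 = (-0.2743)·(-1) + 0.8105·(-1) + 0.2681·(-2) + 0.4427·0 = -1.0724.
u_3 = v_3 + 1.9467·e_1 + 1.0724·e_2 = (-0.0310, 0.5007, -0.7651, -0.4727).
‖u_3‖ = 1.0298, so e_3 = (-0.0301, 0.4862, -0.7430, -0.4590).

Q = [[0.6489, -0.2743, -0.0301], [0.3244, 0.8105, 0.4862], [0.4867, 0.2681, -0.7430], [-0.4867, 0.4427, -0.4590]], R = [[6.1644, 1.7844, -1.9467], [0.0000, 4.2209, -1.0724], [0.0000, 0.0000, 1.0298]]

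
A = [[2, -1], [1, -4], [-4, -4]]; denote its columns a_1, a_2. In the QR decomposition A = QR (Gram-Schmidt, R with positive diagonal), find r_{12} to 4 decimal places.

a_1 = (2, 1, -4); ‖a_1‖ = 4.5826, so q_1 = (0.4364, 0.2182, -0.8729).
r_{12} = q_1·a_2 = 2.1822.

r_{12} = 2.1822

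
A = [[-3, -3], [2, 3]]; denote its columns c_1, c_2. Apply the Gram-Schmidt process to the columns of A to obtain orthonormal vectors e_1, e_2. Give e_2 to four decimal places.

c_1 = (-3, 2); ‖c_1‖ = 3.6056, so e_1 = (-0.8321, 0.5547).
e_1·c_2 = (-0.8321)·(-3) + 0.5547·3 = 4.1603.
u_2 = c_2 − 4.1603·e_1 = (0.4615, 0.6923).
‖u_2‖ = 0.8321, so e_2 = (0.5547, 0.8321).

e_2 = (0.5547, 0.8321)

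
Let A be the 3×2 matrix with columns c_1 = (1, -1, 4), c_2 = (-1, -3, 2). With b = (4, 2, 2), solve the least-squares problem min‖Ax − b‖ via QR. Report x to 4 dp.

x = (1.3158, -1.3684)

c_1 = (1, -1, 4); ‖c_1‖ = 4.2426, so q_1 = (0.2357, -0.2357, 0.9428).
q_1·c_2 = 0.2357·(-1) + (-0.2357)·(-3) + 0.9428·2 = 2.3570.
u_2 = c_2 − 2.3570·q_1 = (-1.5556, -2.4444, -0.2222).
‖u_2‖ = 2.9059, so q_2 = (-0.5353, -0.8412, -0.0765).
Qᵀb = (2.3570, -3.9765).
Back-substitute: x_2 = -3.9765/2.9059 = -1.3684.
x_1 = (2.3570 − 2.3570·(-1.3684))/4.2426 = 1.3158.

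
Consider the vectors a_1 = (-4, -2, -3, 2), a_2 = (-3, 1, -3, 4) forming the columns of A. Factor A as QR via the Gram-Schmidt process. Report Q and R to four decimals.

e_1 = a_1/‖a_1‖ = (-4, -2, -3, 2)/5.7446 = (-0.6963, -0.3482, -0.5222, 0.3482).
r_{12} = e_1·a_2 = 4.7001.
u_2 = a_2 − 4.7001·e_1 = (0.2727, 2.6364, -0.5455, 2.3636).
‖u_2‖ = 3.5929, so e_2 = (0.0759, 0.7338, -0.1518, 0.6579).

Q = [[-0.6963, 0.0759], [-0.3482, 0.7338], [-0.5222, -0.1518], [0.3482, 0.6579]], R = [[5.7446, 4.7001], [0.0000, 3.5929]]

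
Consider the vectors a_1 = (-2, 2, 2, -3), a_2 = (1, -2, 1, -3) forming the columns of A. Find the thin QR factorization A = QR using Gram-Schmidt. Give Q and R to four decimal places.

a_1 = (-2, 2, 2, -3); ‖a_1‖ = 4.5826, so q_1 = (-0.4364, 0.4364, 0.4364, -0.6547).
q_1·a_2 = (-0.4364)·1 + 0.4364·(-2) + 0.4364·1 + (-0.6547)·(-3) = 1.0911.
u_2 = a_2 − 1.0911·q_1 = (1.4762, -2.4762, 0.5238, -2.2857).
‖u_2‖ = 3.7161, so q_2 = (0.3972, -0.6663, 0.1410, -0.6151).

Q = [[-0.4364, 0.3972], [0.4364, -0.6663], [0.4364, 0.1410], [-0.6547, -0.6151]], R = [[4.5826, 1.0911], [0.0000, 3.7161]]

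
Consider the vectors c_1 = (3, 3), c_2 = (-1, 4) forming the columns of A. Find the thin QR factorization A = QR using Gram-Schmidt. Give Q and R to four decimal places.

q_1 = c_1/‖c_1‖ = (3, 3)/4.2426 = (0.7071, 0.7071).
r_{12} = q_1·c_2 = 2.1213.
u_2 = c_2 − 2.1213·q_1 = (-2.5000, 2.5000).
‖u_2‖ = 3.5355, so q_2 = (-0.7071, 0.7071).

Q = [[0.7071, -0.7071], [0.7071, 0.7071]], R = [[4.2426, 2.1213], [0.0000, 3.5355]]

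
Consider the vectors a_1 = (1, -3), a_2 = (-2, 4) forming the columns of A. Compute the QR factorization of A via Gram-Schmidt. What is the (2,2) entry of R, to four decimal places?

r_{22} = 0.6325

e_1 = a_1/‖a_1‖ = (1, -3)/3.1623 = (0.3162, -0.9487).
r_{12} = e_1·a_2 = -4.4272.
u_2 = a_2 + 4.4272·e_1 = (-0.6000, -0.2000).
r_{22} = ‖u_2‖ = 0.6325.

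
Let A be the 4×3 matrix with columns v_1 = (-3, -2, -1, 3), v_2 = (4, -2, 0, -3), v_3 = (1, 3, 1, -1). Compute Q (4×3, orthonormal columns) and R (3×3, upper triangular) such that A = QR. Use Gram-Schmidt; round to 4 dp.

v_1 = (-3, -2, -1, 3); ‖v_1‖ = 4.7958, so q_1 = (-0.6255, -0.4170, -0.2085, 0.6255).
q_1·v_2 = (-0.6255)·4 + (-0.4170)·(-2) + (-0.2085)·0 + 0.6255·(-3) = -3.5447.
u_2 = v_2 + 3.5447·q_1 = (1.7826, -3.4783, -0.7391, -0.7826).
‖u_2‖ = 4.0540, so q_2 = (0.4397, -0.8580, -0.1823, -0.1930).
q_1·v_3 = (-0.6255)·1 + (-0.4170)·3 + (-0.2085)·1 + 0.6255·(-1) = -2.7107; q_2·v_3 = 0.4397·1 + (-0.8580)·3 + (-0.1823)·1 + (-0.1930)·(-1) = -2.1235.
u_3 = v_3 + 2.7107·q_1 + 2.1235·q_2 = (0.2381, 0.0476, 0.0476, 0.2857).
‖u_3‖ = 0.3780, so q_3 = (0.6299, 0.1260, 0.1260, 0.7559).

Q = [[-0.6255, 0.4397, 0.6299], [-0.4170, -0.8580, 0.1260], [-0.2085, -0.1823, 0.1260], [0.6255, -0.1930, 0.7559]], R = [[4.7958, -3.5447, -2.7107], [0.0000, 4.0540, -2.1235], [0.0000, 0.0000, 0.3780]]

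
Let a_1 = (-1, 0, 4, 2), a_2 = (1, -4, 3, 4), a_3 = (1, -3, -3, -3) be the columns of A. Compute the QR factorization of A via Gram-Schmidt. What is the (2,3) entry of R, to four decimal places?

r_{23} = 1.8451

a_1 = (-1, 0, 4, 2); ‖a_1‖ = 4.5826, so e_1 = (-0.2182, 0.0000, 0.8729, 0.4364).
e_1·a_2 = (-0.2182)·1 + 0.0000·(-4) + 0.8729·3 + 0.4364·4 = 4.1461.
u_2 = a_2 − 4.1461·e_1 = (1.9048, -4.0000, -0.6190, 2.1905).
‖u_2‖ = 4.9809, so e_2 = (0.3824, -0.8031, -0.1243, 0.4398).
r_{23} = e_2·a_3 = 1.8451.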